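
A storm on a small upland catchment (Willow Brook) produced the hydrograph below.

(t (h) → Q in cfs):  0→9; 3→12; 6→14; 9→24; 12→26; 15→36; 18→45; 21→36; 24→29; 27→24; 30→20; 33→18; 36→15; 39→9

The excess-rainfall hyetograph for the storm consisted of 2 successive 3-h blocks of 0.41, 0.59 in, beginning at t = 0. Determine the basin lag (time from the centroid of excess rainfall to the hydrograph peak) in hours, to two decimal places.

t_L ≈ 14.73 h

Centroid of excess rainfall: t_c = Σ P_i·t̄_i / ΣP_i = 3.2700 h (block centres at 1.5, 4.5 h).
Hydrograph peak occurs at t = 18 h, so basin lag t_L = 18 − 3.2700 = 14.73 h.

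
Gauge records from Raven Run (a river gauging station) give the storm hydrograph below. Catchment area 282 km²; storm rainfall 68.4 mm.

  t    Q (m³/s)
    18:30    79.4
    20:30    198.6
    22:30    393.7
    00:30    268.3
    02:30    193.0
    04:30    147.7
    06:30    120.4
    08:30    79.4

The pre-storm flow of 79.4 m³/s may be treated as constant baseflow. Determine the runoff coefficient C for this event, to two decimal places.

C ≈ 0.32

ΣQ_DR = 845.3 m³/s; V = ΣQ_DR·Δt = 6.086 × 10^6 m³.
Runoff depth d = V / A = 21.58 mm.
C = d / P = 21.58 / 68.4 = 0.32.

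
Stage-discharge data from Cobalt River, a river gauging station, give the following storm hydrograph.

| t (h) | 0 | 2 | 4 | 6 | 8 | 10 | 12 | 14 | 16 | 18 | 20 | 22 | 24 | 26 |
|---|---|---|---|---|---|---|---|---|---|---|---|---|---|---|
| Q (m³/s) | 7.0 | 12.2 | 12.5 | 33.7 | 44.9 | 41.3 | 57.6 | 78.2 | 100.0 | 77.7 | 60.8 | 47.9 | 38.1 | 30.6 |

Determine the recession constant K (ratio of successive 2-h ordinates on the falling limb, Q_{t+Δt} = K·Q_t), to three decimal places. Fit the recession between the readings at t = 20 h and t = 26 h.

K ≈ 0.795

Using the recession-limb readings at t = 20 h and t = 26 h: Q falls from 60.8 to 30.6 m³/s over 3 intervals.
K = (Q₂/Q₁)^(1/3) = (30.6/60.8)^(1/3) = 0.795.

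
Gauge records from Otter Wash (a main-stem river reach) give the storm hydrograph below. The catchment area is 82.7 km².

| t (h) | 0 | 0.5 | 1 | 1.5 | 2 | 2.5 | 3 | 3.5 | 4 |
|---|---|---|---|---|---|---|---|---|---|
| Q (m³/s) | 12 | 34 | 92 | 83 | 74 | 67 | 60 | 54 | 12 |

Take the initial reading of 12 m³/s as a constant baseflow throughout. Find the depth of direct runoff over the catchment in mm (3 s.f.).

d ≈ 8.27 mm

Direct runoff: 0.0, 22.0, 80.0, 71.0, 62.0, 55.0, 48.0, 42.0, 0.0 m³/s; ΣQ_DR = 380.0 m³/s.
V = ΣQ_DR · Δt = 380.0 × 1800 s = 6.840 × 10^5 m³.
Over A = 82.7 km², depth = V / A = 8.27 mm.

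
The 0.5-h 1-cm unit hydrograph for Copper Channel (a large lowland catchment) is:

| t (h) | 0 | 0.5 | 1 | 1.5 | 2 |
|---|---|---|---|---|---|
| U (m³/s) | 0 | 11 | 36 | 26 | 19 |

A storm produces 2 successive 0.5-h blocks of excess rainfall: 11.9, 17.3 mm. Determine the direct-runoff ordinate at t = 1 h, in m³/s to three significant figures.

Q ≈ 61.9 m³/s

By discrete convolution, Q_j = Σ (P_i / 10 mm) · U_{j−i}.
At t = 1 h (j=2): Q = (11.9/10)·36 + (17.3/10)·11 = 61.9 m³/s.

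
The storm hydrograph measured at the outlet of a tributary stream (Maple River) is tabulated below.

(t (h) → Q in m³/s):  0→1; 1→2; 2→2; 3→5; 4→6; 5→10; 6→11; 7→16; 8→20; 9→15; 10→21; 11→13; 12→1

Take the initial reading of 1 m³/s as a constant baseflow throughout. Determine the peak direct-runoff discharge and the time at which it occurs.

Q_p = 20.0 m³/s at t = 10 h

Subtracting baseflow gives direct-runoff ordinates: 0.0, 1.0, 1.0, 4.0, 5.0, 9.0, 10.0, 15.0, 19.0, 14.0, 20.0, 12.0, 0.0 m³/s.
The maximum is 20.0 m³/s, occurring at the reading for t = 10 h.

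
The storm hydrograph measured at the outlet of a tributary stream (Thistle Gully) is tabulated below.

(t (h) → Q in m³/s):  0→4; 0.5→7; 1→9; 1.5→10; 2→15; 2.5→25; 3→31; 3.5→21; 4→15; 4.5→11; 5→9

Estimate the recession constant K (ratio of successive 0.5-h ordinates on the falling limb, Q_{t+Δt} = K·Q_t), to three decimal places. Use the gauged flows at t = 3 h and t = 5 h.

K ≈ 0.734

Using the recession-limb readings at t = 3 h and t = 5 h: Q falls from 31 to 9 m³/s over 4 intervals.
K = (Q₂/Q₁)^(1/4) = (9/31)^(1/4) = 0.734.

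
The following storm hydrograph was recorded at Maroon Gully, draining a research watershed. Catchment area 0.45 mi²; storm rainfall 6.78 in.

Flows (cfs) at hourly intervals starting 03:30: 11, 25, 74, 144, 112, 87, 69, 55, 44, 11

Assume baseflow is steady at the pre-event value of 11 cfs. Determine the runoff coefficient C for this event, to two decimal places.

ΣQ_DR = 522.0 cfs; V = ΣQ_DR·Δt = 1.879 × 10^6 ft³.
Runoff depth d = V / A = 1.798 in.
C = d / P = 1.798 / 6.78 = 0.27.

C ≈ 0.27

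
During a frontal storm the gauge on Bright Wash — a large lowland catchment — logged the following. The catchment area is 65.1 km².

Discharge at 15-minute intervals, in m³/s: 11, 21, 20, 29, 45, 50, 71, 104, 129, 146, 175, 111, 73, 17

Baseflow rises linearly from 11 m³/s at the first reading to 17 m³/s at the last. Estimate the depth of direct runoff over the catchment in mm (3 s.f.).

d ≈ 11.1 mm

Direct runoff: 0.00, 9.54, 8.08, 16.62, 32.15, 36.69, 57.23, 89.77, 114.31, 130.85, 159.38, 94.92, 56.46, 0.00 m³/s; ΣQ_DR = 806.0 m³/s.
V = ΣQ_DR · Δt = 806.0 × 900 s = 7.254 × 10^5 m³.
Over A = 65.1 km², depth = V / A = 11.1 mm.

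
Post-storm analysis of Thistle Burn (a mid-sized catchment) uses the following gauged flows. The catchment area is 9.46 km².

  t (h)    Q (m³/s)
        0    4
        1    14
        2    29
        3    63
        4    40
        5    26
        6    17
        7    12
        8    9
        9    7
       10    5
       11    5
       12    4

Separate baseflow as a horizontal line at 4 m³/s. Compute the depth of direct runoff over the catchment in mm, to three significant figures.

d ≈ 69.6 mm

Direct runoff: 0.0, 10.0, 25.0, 59.0, 36.0, 22.0, 13.0, 8.0, 5.0, 3.0, 1.0, 1.0, 0.0 m³/s; ΣQ_DR = 183.0 m³/s.
V = ΣQ_DR · Δt = 183.0 × 3600 s = 6.588 × 10^5 m³.
Over A = 9.46 km², depth = V / A = 69.6 mm.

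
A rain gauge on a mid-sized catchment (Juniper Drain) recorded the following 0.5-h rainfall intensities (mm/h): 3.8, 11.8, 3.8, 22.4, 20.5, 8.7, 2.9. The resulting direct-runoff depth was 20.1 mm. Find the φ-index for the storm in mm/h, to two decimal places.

Only the 4 blocks with intensity above φ contribute runoff: 11.8, 22.4, 20.5, 8.7 mm/h.
Σ(I−φ)·Δt = d  ⇒  (11.8+22.4+20.5+8.7 − 4φ)·0.5 = 20.1
φ = (63.40 − 20.1/0.5) / 4 = 5.80 mm/h.

φ ≈ 5.80 mm/h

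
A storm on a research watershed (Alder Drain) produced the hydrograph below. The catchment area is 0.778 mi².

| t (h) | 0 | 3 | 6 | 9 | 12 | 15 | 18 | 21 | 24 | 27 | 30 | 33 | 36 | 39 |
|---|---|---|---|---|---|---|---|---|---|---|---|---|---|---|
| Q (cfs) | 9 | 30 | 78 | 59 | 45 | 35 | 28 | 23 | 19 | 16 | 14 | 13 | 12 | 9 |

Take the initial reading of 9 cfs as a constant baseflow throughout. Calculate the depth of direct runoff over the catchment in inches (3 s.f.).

d ≈ 1.58 in

Direct runoff: 0.0, 21.0, 69.0, 50.0, 36.0, 26.0, 19.0, 14.0, 10.0, 7.0, 5.0, 4.0, 3.0, 0.0 cfs; ΣQ_DR = 264.0 cfs.
V = ΣQ_DR · Δt = 264.0 × 10800 s = 2.851 × 10^6 ft³.
Over A = 0.778 mi², depth = V / A = 1.58 in.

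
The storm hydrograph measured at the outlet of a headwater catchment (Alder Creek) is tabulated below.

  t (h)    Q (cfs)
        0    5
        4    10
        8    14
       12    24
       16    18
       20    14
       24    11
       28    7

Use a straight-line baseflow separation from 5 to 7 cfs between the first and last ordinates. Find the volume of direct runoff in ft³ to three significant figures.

Direct-runoff ordinates (Q − Q_b): 0.00, 4.71, 8.43, 18.14, 11.86, 7.57, 4.29, 0.00 cfs.
ΣQ_DR = 55.00 cfs.
With Δt = 4 h = 14400 s, V = ΣQ_DR · Δt = 55.00 × 14400 = 7.92 × 10^5 ft³.

V ≈ 7.92 × 10^5 ft³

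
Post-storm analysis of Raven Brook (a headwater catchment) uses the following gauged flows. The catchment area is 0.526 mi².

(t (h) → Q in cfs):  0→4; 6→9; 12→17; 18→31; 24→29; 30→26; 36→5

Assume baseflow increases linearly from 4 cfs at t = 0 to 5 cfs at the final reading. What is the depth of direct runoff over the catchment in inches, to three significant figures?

d ≈ 1.58 in

Direct runoff: 0.00, 4.83, 12.67, 26.50, 24.33, 21.17, 0.00 cfs; ΣQ_DR = 89.50 cfs.
V = ΣQ_DR · Δt = 89.50 × 21600 s = 1.933 × 10^6 ft³.
Over A = 0.526 mi², depth = V / A = 1.58 in.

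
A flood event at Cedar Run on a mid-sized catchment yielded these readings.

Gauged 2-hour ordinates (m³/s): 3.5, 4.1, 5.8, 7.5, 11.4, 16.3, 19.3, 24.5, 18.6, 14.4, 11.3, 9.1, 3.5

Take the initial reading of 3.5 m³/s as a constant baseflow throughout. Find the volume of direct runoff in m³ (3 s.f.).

Direct-runoff ordinates (Q − Q_b): 0.0, 0.6, 2.3, 4.0, 7.9, 12.8, 15.8, 21.0, 15.1, 10.9, 7.8, 5.6, 0.0 m³/s.
ΣQ_DR = 103.8 m³/s.
With Δt = 2 h = 7200 s, V = ΣQ_DR · Δt = 103.8 × 7200 = 7.47 × 10^5 m³.

V ≈ 7.47 × 10^5 m³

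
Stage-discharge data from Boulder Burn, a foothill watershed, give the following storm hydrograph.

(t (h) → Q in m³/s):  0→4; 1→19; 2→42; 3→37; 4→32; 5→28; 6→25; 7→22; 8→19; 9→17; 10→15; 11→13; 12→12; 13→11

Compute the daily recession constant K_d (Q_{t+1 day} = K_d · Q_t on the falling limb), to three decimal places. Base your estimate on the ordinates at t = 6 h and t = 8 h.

K_d ≈ 0.037

Between t = 6 h and t = 8 h the flow falls from 25 to 19 m³/s over 2×1 h = 2 h.
Per-interval ratio K = (19/25)^(1/2) = 0.8718; K_d = K^(24/1) = 0.037.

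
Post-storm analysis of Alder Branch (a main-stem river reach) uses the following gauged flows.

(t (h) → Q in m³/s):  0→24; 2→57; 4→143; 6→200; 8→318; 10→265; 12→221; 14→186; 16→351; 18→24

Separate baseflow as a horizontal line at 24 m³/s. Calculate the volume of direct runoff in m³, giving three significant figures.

V ≈ 1.12 × 10^7 m³

Direct-runoff ordinates (Q − Q_b): 0.0, 33.0, 119.0, 176.0, 294.0, 241.0, 197.0, 162.0, 327.0, 0.0 m³/s.
ΣQ_DR = 1549 m³/s.
With Δt = 2 h = 7200 s, V = ΣQ_DR · Δt = 1549 × 7200 = 1.12 × 10^7 m³.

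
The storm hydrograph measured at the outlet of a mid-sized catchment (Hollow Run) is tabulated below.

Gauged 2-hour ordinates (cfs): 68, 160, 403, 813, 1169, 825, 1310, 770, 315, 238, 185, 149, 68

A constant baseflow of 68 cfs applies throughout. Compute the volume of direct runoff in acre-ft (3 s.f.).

Direct-runoff ordinates (Q − Q_b): 0.0, 92.0, 335.0, 745.0, 1101.0, 757.0, 1242.0, 702.0, 247.0, 170.0, 117.0, 81.0, 0.0 cfs.
ΣQ_DR = 5589 cfs.
With Δt = 2 h = 7200 s, V = ΣQ_DR · Δt = 5589 × 7200 = 4.02 × 10^7 ft³ = 924 acre-ft.

V ≈ 924 acre-ft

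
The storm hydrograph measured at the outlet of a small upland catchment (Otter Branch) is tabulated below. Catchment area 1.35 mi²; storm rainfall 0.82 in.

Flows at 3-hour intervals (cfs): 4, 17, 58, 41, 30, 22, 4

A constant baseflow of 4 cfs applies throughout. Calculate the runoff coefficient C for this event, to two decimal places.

ΣQ_DR = 148.0 cfs; V = ΣQ_DR·Δt = 1.598 × 10^6 ft³.
Runoff depth d = V / A = 0.5096 in.
C = d / P = 0.5096 / 0.82 = 0.62.

C ≈ 0.62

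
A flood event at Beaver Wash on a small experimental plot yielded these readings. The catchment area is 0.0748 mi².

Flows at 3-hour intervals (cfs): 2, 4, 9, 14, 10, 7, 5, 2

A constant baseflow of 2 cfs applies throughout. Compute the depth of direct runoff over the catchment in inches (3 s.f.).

d ≈ 2.30 in

Direct runoff: 0.0, 2.0, 7.0, 12.0, 8.0, 5.0, 3.0, 0.0 cfs; ΣQ_DR = 37.00 cfs.
V = ΣQ_DR · Δt = 37.00 × 10800 s = 3.996 × 10^5 ft³.
Over A = 0.0748 mi², depth = V / A = 2.30 in.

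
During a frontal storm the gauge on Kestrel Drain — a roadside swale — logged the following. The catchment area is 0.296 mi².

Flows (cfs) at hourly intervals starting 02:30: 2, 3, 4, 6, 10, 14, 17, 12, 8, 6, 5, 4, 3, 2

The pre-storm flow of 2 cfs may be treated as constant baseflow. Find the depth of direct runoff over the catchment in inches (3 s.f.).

Direct runoff: 0.0, 1.0, 2.0, 4.0, 8.0, 12.0, 15.0, 10.0, 6.0, 4.0, 3.0, 2.0, 1.0, 0.0 cfs; ΣQ_DR = 68.00 cfs.
V = ΣQ_DR · Δt = 68.00 × 3600 s = 2.448 × 10^5 ft³.
Over A = 0.296 mi², depth = V / A = 0.356 in.

d ≈ 0.356 in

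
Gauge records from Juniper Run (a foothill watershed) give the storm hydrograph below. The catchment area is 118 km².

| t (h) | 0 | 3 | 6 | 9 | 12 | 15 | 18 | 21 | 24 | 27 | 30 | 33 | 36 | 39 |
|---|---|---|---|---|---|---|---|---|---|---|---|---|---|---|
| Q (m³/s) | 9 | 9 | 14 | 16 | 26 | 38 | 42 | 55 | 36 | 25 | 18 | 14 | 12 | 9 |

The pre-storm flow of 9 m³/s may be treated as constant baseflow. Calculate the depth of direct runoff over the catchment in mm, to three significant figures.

Direct runoff: 0.0, 0.0, 5.0, 7.0, 17.0, 29.0, 33.0, 46.0, 27.0, 16.0, 9.0, 5.0, 3.0, 0.0 m³/s; ΣQ_DR = 197.0 m³/s.
V = ΣQ_DR · Δt = 197.0 × 10800 s = 2.128 × 10^6 m³.
Over A = 118 km², depth = V / A = 18.0 mm.

d ≈ 18.0 mm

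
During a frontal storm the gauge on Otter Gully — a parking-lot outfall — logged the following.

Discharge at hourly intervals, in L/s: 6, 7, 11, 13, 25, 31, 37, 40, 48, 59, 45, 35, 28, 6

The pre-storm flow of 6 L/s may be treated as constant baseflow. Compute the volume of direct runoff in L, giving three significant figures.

V ≈ 1.11 × 10^6 L

Direct-runoff ordinates (Q − Q_b): 0.0, 1.0, 5.0, 7.0, 19.0, 25.0, 31.0, 34.0, 42.0, 53.0, 39.0, 29.0, 22.0, 0.0 L/s.
ΣQ_DR = 307.0 L/s.
With Δt = 1 h = 3600 s, V = ΣQ_DR · Δt = 307.0 × 3600 = 1.11 × 10^6 L.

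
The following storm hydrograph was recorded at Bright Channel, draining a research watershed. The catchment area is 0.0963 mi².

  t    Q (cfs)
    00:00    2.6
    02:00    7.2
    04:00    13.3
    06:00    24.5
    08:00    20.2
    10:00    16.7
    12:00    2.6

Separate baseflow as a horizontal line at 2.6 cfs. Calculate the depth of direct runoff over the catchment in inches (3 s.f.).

d ≈ 2.22 in

Direct runoff: 0.0, 4.6, 10.7, 21.9, 17.6, 14.1, 0.0 cfs; ΣQ_DR = 68.90 cfs.
V = ΣQ_DR · Δt = 68.90 × 7200 s = 4.961 × 10^5 ft³.
Over A = 0.0963 mi², depth = V / A = 2.22 in.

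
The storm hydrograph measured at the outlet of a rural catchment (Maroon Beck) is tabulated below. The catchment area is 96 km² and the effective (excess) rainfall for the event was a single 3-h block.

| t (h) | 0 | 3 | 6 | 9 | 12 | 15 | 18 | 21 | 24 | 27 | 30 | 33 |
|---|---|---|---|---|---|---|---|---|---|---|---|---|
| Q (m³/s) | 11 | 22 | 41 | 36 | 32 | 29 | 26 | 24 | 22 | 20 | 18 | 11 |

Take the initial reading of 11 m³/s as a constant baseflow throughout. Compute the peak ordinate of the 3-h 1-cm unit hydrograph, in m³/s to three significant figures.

Direct runoff: 0.0, 11.0, 30.0, 25.0, 21.0, 18.0, 15.0, 13.0, 11.0, 9.0, 7.0, 0.0 m³/s; ΣQ_DR = 160.0 m³/s, peak = 30.0 m³/s.
Runoff depth d = ΣQ_DR·Δt / A = 160.0 × 10800 / (96 km²) = 18.00 mm.
The 1-cm UH is the DRH scaled by (10 mm)/d, so U_p = 30.0 × 10/18.00 = 16.7 m³/s.

U_p ≈ 16.7 m³/s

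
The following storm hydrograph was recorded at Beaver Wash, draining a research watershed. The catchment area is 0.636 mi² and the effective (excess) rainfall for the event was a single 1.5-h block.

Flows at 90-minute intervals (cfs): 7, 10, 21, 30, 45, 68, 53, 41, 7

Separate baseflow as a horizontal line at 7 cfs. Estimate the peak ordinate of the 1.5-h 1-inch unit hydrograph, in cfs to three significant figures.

U_p ≈ 76.2 cfs

Direct runoff: 0.0, 3.0, 14.0, 23.0, 38.0, 61.0, 46.0, 34.0, 0.0 cfs; ΣQ_DR = 219.0 cfs, peak = 61.0 cfs.
Runoff depth d = ΣQ_DR·Δt / A = 219.0 × 5400 / (0.636 mi²) = 0.8004 in.
The 1-inch UH is the DRH scaled by (1 in)/d, so U_p = 61.0 × 1/0.8004 = 76.2 cfs.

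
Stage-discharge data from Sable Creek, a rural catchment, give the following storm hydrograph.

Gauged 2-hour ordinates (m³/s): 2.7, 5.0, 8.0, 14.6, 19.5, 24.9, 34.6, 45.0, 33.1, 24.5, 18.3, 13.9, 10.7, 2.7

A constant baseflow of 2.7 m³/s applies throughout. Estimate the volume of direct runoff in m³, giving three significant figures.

V ≈ 1.58 × 10^6 m³

Direct-runoff ordinates (Q − Q_b): 0.0, 2.3, 5.3, 11.9, 16.8, 22.2, 31.9, 42.3, 30.4, 21.8, 15.6, 11.2, 8.0, 0.0 m³/s.
ΣQ_DR = 219.7 m³/s.
With Δt = 2 h = 7200 s, V = ΣQ_DR · Δt = 219.7 × 7200 = 1.58 × 10^6 m³.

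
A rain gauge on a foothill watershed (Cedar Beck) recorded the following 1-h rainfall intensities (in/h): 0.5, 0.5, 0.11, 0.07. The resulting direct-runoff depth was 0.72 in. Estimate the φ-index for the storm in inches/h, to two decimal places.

φ ≈ 0.14 in/h

Only the 2 blocks with intensity above φ contribute runoff: 0.5, 0.5 in/h.
Σ(I−φ)·Δt = d  ⇒  (0.5+0.5 − 2φ)·1 = 0.72
φ = (1.000 − 0.72/1) / 2 = 0.14 in/h.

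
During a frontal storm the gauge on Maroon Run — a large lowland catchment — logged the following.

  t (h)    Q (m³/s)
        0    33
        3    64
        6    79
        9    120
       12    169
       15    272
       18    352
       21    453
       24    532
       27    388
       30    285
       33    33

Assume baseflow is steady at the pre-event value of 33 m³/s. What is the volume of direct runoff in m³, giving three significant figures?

Direct-runoff ordinates (Q − Q_b): 0.0, 31.0, 46.0, 87.0, 136.0, 239.0, 319.0, 420.0, 499.0, 355.0, 252.0, 0.0 m³/s.
ΣQ_DR = 2384 m³/s.
With Δt = 3 h = 10800 s, V = ΣQ_DR · Δt = 2384 × 10800 = 2.57 × 10^7 m³.

V ≈ 2.57 × 10^7 m³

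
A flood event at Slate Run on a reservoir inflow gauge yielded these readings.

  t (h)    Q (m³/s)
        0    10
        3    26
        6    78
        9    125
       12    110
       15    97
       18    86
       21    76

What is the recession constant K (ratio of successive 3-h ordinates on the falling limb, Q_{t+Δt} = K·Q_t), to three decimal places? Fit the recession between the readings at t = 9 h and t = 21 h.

K ≈ 0.883

Using the recession-limb readings at t = 9 h and t = 21 h: Q falls from 125 to 76 m³/s over 4 intervals.
K = (Q₂/Q₁)^(1/4) = (76/125)^(1/4) = 0.883.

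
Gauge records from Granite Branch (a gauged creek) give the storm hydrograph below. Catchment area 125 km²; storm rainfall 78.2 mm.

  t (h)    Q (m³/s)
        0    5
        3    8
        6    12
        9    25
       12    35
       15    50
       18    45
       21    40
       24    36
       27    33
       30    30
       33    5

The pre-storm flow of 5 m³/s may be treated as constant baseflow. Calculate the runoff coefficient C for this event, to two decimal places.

ΣQ_DR = 264.0 m³/s; V = ΣQ_DR·Δt = 2.851 × 10^6 m³.
Runoff depth d = V / A = 22.81 mm.
C = d / P = 22.81 / 78.2 = 0.29.

C ≈ 0.29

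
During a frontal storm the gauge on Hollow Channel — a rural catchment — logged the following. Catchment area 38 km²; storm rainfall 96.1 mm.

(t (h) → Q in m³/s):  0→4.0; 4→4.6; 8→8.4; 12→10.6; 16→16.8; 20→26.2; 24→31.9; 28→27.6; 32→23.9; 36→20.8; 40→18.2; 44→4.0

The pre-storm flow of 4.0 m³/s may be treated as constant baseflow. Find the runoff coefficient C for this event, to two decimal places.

C ≈ 0.59

ΣQ_DR = 149.0 m³/s; V = ΣQ_DR·Δt = 2.146 × 10^6 m³.
Runoff depth d = V / A = 56.46 mm.
C = d / P = 56.46 / 96.1 = 0.59.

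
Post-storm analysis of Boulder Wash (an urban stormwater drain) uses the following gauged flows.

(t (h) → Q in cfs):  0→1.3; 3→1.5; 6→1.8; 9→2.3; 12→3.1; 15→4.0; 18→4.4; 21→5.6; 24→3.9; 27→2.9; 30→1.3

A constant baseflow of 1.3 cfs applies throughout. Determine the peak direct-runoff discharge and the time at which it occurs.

Subtracting baseflow gives direct-runoff ordinates: 0.0, 0.2, 0.5, 1.0, 1.8, 2.7, 3.1, 4.3, 2.6, 1.6, 0.0 cfs.
The maximum is 4.3 cfs, occurring at the reading for t = 21 h.

Q_p = 4.3 cfs at t = 21 h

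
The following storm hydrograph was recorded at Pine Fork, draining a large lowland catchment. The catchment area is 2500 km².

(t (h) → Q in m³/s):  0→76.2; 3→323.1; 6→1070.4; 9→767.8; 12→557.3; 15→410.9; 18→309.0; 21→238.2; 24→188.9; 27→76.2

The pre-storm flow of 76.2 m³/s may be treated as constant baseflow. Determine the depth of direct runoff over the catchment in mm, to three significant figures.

Direct runoff: 0.0, 246.9, 994.2, 691.6, 481.1, 334.7, 232.8, 162.0, 112.7, 0.0 m³/s; ΣQ_DR = 3256 m³/s.
V = ΣQ_DR · Δt = 3256 × 10800 s = 3.516 × 10^7 m³.
Over A = 2500 km², depth = V / A = 14.1 mm.

d ≈ 14.1 mm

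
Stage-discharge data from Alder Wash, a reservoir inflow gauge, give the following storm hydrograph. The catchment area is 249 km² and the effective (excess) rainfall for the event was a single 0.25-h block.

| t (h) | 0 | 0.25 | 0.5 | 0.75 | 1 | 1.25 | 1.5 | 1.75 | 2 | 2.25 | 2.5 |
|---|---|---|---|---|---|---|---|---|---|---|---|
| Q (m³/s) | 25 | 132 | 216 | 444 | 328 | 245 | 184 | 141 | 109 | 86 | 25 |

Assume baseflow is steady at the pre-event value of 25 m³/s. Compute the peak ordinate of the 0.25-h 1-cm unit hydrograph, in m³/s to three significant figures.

Direct runoff: 0.0, 107.0, 191.0, 419.0, 303.0, 220.0, 159.0, 116.0, 84.0, 61.0, 0.0 m³/s; ΣQ_DR = 1660 m³/s, peak = 419.0 m³/s.
Runoff depth d = ΣQ_DR·Δt / A = 1660 × 900 / (249 km²) = 6.000 mm.
The 1-cm UH is the DRH scaled by (10 mm)/d, so U_p = 419.0 × 10/6.000 = 698 m³/s.

U_p ≈ 698 m³/s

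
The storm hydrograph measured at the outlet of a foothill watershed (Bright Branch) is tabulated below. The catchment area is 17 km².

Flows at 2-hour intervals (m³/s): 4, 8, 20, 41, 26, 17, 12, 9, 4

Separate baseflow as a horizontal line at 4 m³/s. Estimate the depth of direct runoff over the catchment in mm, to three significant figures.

d ≈ 44.5 mm

Direct runoff: 0.0, 4.0, 16.0, 37.0, 22.0, 13.0, 8.0, 5.0, 0.0 m³/s; ΣQ_DR = 105.0 m³/s.
V = ΣQ_DR · Δt = 105.0 × 7200 s = 7.560 × 10^5 m³.
Over A = 17 km², depth = V / A = 44.5 mm.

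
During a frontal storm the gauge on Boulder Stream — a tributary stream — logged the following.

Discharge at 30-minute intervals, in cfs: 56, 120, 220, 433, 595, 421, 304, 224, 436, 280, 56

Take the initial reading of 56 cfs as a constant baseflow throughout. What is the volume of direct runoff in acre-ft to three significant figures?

Direct-runoff ordinates (Q − Q_b): 0.0, 64.0, 164.0, 377.0, 539.0, 365.0, 248.0, 168.0, 380.0, 224.0, 0.0 cfs.
ΣQ_DR = 2529 cfs.
With Δt = 0.5 h = 1800 s, V = ΣQ_DR · Δt = 2529 × 1800 = 4.55 × 10^6 ft³ = 105 acre-ft.

V ≈ 105 acre-ft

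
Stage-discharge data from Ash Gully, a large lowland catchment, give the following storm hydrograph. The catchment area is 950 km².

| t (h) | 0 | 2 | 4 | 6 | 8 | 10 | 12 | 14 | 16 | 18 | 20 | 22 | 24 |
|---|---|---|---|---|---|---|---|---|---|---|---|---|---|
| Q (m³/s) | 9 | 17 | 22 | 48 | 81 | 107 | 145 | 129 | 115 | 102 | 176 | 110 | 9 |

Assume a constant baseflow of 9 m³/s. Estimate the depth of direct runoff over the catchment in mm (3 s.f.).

d ≈ 7.22 mm

Direct runoff: 0.0, 8.0, 13.0, 39.0, 72.0, 98.0, 136.0, 120.0, 106.0, 93.0, 167.0, 101.0, 0.0 m³/s; ΣQ_DR = 953.0 m³/s.
V = ΣQ_DR · Δt = 953.0 × 7200 s = 6.862 × 10^6 m³.
Over A = 950 km², depth = V / A = 7.22 mm.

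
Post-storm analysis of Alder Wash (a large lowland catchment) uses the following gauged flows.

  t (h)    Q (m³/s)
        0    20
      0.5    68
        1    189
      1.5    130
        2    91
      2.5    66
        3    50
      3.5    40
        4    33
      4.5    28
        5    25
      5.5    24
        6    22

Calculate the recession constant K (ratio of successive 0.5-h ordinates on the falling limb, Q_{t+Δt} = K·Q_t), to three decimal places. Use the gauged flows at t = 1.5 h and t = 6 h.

Using the recession-limb readings at t = 1.5 h and t = 6 h: Q falls from 130 to 22 m³/s over 9 intervals.
K = (Q₂/Q₁)^(1/9) = (22/130)^(1/9) = 0.821.

K ≈ 0.821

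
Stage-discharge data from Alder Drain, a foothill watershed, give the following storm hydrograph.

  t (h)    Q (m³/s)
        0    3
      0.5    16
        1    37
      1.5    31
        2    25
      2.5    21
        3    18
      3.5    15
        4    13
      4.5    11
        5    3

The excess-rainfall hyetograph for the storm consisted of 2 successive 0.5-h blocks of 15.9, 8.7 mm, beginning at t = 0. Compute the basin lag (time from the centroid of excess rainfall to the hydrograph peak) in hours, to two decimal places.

t_L ≈ 0.57 h

Centroid of excess rainfall: t_c = Σ P_i·t̄_i / ΣP_i = 0.4268 h (block centres at 0.25, 0.75 h).
Hydrograph peak occurs at t = 1 h, so basin lag t_L = 1 − 0.4268 = 0.57 h.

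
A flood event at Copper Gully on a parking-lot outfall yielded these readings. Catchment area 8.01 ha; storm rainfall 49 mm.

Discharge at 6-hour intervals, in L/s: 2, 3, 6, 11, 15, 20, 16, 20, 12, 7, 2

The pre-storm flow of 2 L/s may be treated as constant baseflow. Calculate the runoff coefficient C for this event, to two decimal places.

ΣQ_DR = 92.00 L/s; V = ΣQ_DR·Δt = 1.987 × 10^6 L.
Runoff depth d = V / A = 24.81 mm.
C = d / P = 24.81 / 49 = 0.51.

C ≈ 0.51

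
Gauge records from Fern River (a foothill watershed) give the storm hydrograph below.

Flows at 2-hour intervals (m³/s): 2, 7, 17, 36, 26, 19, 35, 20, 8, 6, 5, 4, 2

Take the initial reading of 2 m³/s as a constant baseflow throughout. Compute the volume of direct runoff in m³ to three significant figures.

V ≈ 1.16 × 10^6 m³

Direct-runoff ordinates (Q − Q_b): 0.0, 5.0, 15.0, 34.0, 24.0, 17.0, 33.0, 18.0, 6.0, 4.0, 3.0, 2.0, 0.0 m³/s.
ΣQ_DR = 161.0 m³/s.
With Δt = 2 h = 7200 s, V = ΣQ_DR · Δt = 161.0 × 7200 = 1.16 × 10^6 m³.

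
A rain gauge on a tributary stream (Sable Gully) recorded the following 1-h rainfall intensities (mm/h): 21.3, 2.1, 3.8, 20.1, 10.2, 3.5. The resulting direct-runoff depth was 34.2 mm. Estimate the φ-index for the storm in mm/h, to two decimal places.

Only the 3 blocks with intensity above φ contribute runoff: 21.3, 20.1, 10.2 mm/h.
Σ(I−φ)·Δt = d  ⇒  (21.3+20.1+10.2 − 3φ)·1 = 34.2
φ = (51.60 − 34.2/1) / 3 = 5.80 mm/h.

φ ≈ 5.80 mm/h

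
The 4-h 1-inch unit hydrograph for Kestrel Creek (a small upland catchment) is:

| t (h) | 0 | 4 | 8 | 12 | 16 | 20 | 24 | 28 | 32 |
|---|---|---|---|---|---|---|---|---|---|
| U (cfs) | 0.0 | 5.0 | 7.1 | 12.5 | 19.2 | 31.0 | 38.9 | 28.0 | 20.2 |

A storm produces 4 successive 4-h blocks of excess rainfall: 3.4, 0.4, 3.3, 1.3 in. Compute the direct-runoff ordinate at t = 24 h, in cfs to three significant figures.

By discrete convolution, Q_j = Σ (P_i / 1 in) · U_{j−i}.
At t = 24 h (j=6): Q = (3.4/1)·38.9 + (0.4/1)·31.0 + (3.3/1)·19.2 + (1.3/1)·12.5 = 224 cfs.

Q ≈ 224 cfs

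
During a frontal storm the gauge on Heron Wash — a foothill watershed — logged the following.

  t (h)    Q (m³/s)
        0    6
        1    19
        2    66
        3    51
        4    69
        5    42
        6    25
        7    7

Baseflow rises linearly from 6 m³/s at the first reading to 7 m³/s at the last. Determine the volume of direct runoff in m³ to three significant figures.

V ≈ 8.39 × 10^5 m³

Direct-runoff ordinates (Q − Q_b): 0.00, 12.86, 59.71, 44.57, 62.43, 35.29, 18.14, 0.00 m³/s.
ΣQ_DR = 233.0 m³/s.
With Δt = 1 h = 3600 s, V = ΣQ_DR · Δt = 233.0 × 3600 = 8.39 × 10^5 m³.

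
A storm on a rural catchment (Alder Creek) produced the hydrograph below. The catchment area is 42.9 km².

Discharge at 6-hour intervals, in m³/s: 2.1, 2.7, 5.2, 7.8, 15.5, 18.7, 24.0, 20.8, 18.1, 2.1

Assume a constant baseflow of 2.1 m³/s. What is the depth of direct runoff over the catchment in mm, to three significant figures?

Direct runoff: 0.0, 0.6, 3.1, 5.7, 13.4, 16.6, 21.9, 18.7, 16.0, 0.0 m³/s; ΣQ_DR = 96.00 m³/s.
V = ΣQ_DR · Δt = 96.00 × 21600 s = 2.074 × 10^6 m³.
Over A = 42.9 km², depth = V / A = 48.3 mm.

d ≈ 48.3 mm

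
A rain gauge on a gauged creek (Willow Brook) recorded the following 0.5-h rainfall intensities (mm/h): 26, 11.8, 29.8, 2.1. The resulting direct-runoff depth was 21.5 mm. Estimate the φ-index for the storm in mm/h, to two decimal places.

φ ≈ 8.20 mm/h

Only the 3 blocks with intensity above φ contribute runoff: 26, 11.8, 29.8 mm/h.
Σ(I−φ)·Δt = d  ⇒  (26+11.8+29.8 − 3φ)·0.5 = 21.5
φ = (67.60 − 21.5/0.5) / 3 = 8.20 mm/h.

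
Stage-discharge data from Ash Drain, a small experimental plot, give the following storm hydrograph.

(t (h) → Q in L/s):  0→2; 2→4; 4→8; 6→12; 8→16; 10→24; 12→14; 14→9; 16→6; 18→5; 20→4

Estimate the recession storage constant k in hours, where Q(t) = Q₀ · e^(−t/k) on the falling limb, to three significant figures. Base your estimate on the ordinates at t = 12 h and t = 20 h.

k ≈ 6.39 h

On the falling limb, Q drops from 14 to 4 L/s between t = 12 h and t = 20 h (Δt = 8 h).
k = −Δt / ln(Q₂/Q₁) = −8 / ln(4/14) = 6.39 h.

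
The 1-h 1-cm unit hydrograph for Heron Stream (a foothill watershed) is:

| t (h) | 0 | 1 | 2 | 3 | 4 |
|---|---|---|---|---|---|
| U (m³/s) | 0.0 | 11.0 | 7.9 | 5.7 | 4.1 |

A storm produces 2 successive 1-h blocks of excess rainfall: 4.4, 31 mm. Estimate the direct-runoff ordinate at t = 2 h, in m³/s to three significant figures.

Q ≈ 37.6 m³/s

By discrete convolution, Q_j = Σ (P_i / 10 mm) · U_{j−i}.
At t = 2 h (j=2): Q = (4.4/10)·7.9 + (31/10)·11.0 = 37.6 m³/s.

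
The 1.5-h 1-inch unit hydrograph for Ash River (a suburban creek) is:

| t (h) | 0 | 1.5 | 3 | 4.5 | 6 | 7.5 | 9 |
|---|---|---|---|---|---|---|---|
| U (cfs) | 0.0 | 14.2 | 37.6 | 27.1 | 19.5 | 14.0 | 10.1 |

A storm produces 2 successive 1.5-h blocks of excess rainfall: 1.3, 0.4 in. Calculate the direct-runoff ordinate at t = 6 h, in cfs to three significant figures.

Q ≈ 36.2 cfs

By discrete convolution, Q_j = Σ (P_i / 1 in) · U_{j−i}.
At t = 6 h (j=4): Q = (1.3/1)·19.5 + (0.4/1)·27.1 = 36.2 cfs.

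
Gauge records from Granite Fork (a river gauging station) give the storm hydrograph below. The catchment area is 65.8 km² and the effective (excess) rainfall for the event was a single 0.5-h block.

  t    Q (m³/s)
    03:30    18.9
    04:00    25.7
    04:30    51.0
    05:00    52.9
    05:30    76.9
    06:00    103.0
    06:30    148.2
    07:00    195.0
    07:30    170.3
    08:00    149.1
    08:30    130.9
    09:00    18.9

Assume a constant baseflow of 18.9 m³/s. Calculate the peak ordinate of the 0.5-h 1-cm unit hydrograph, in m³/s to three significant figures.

Direct runoff: 0.0, 6.8, 32.1, 34.0, 58.0, 84.1, 129.3, 176.1, 151.4, 130.2, 112.0, 0.0 m³/s; ΣQ_DR = 914.0 m³/s, peak = 176.1 m³/s.
Runoff depth d = ΣQ_DR·Δt / A = 914.0 × 1800 / (65.8 km²) = 25.00 mm.
The 1-cm UH is the DRH scaled by (10 mm)/d, so U_p = 176.1 × 10/25.00 = 70.4 m³/s.

U_p ≈ 70.4 m³/s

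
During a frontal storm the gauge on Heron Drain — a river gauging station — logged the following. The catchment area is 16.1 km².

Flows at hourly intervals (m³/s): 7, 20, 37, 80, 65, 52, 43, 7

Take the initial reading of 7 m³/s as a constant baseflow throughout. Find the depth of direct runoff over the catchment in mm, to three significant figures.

Direct runoff: 0.0, 13.0, 30.0, 73.0, 58.0, 45.0, 36.0, 0.0 m³/s; ΣQ_DR = 255.0 m³/s.
V = ΣQ_DR · Δt = 255.0 × 3600 s = 9.180 × 10^5 m³.
Over A = 16.1 km², depth = V / A = 57.0 mm.

d ≈ 57.0 mm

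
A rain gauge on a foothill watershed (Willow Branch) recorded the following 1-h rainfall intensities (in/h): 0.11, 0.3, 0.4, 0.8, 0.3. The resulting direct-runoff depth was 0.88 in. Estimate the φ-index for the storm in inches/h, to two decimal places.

Only the 4 blocks with intensity above φ contribute runoff: 0.3, 0.4, 0.8, 0.3 in/h.
Σ(I−φ)·Δt = d  ⇒  (0.3+0.4+0.8+0.3 − 4φ)·1 = 0.88
φ = (1.800 − 0.88/1) / 4 = 0.23 in/h.

φ ≈ 0.23 in/h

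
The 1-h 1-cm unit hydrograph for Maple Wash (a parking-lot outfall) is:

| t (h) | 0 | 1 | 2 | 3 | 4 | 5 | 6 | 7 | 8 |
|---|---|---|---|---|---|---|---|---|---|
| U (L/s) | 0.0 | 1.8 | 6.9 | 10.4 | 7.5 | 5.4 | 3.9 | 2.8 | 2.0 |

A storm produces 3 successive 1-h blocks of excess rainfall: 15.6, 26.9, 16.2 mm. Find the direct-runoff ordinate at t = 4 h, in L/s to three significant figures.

Q ≈ 50.9 L/s

By discrete convolution, Q_j = Σ (P_i / 10 mm) · U_{j−i}.
At t = 4 h (j=4): Q = (15.6/10)·7.5 + (26.9/10)·10.4 + (16.2/10)·6.9 = 50.9 L/s.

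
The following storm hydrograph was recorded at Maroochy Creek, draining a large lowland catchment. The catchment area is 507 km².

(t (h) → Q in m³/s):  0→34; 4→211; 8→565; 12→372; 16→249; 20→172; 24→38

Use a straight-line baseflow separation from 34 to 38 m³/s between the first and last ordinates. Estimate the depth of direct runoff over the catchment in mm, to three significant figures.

Direct runoff: 0.00, 176.33, 529.67, 336.00, 212.33, 134.67, 0.00 m³/s; ΣQ_DR = 1389 m³/s.
V = ΣQ_DR · Δt = 1389 × 14400 s = 2.000 × 10^7 m³.
Over A = 507 km², depth = V / A = 39.5 mm.

d ≈ 39.5 mm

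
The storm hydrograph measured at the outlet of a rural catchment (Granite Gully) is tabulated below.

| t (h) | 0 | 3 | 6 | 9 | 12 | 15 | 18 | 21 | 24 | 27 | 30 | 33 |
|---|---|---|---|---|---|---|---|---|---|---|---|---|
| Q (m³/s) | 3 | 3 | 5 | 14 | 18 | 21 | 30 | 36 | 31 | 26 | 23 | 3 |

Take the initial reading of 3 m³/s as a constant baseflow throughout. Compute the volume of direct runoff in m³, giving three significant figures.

Direct-runoff ordinates (Q − Q_b): 0.0, 0.0, 2.0, 11.0, 15.0, 18.0, 27.0, 33.0, 28.0, 23.0, 20.0, 0.0 m³/s.
ΣQ_DR = 177.0 m³/s.
With Δt = 3 h = 10800 s, V = ΣQ_DR · Δt = 177.0 × 10800 = 1.91 × 10^6 m³.

V ≈ 1.91 × 10^6 m³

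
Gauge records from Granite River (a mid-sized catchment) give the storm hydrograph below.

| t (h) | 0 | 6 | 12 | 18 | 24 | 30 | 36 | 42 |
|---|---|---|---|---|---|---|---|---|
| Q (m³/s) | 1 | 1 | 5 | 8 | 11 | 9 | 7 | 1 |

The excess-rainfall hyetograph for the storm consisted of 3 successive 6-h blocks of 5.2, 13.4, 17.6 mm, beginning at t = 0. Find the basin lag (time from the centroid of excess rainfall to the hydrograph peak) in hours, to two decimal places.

t_L ≈ 12.94 h

Centroid of excess rainfall: t_c = Σ P_i·t̄_i / ΣP_i = 11.0552 h (block centres at 3, 9, 15 h).
Hydrograph peak occurs at t = 24 h, so basin lag t_L = 24 − 11.0552 = 12.94 h.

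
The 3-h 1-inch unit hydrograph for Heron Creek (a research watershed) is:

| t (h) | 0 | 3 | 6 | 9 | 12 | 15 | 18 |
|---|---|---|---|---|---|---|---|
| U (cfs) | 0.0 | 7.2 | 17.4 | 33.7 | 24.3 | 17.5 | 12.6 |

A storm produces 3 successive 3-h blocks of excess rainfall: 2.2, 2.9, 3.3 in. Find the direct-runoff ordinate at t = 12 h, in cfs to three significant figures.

Q ≈ 209 cfs

By discrete convolution, Q_j = Σ (P_i / 1 in) · U_{j−i}.
At t = 12 h (j=4): Q = (2.2/1)·24.3 + (2.9/1)·33.7 + (3.3/1)·17.4 = 209 cfs.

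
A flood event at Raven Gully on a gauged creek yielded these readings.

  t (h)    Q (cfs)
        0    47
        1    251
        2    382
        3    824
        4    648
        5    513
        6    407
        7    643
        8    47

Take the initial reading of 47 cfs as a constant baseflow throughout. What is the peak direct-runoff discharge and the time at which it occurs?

Subtracting baseflow gives direct-runoff ordinates: 0.0, 204.0, 335.0, 777.0, 601.0, 466.0, 360.0, 596.0, 0.0 cfs.
The maximum is 777.0 cfs, occurring at the reading for t = 3 h.

Q_p = 777.0 cfs at t = 3 h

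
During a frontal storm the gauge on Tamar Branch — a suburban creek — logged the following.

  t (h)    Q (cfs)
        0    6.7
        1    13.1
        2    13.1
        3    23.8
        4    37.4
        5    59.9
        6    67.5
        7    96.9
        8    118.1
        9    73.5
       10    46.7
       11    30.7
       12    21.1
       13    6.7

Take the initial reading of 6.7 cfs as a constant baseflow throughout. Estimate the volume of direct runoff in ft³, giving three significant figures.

V ≈ 1.88 × 10^6 ft³

Direct-runoff ordinates (Q − Q_b): 0.0, 6.4, 6.4, 17.1, 30.7, 53.2, 60.8, 90.2, 111.4, 66.8, 40.0, 24.0, 14.4, 0.0 cfs.
ΣQ_DR = 521.4 cfs.
With Δt = 1 h = 3600 s, V = ΣQ_DR · Δt = 521.4 × 3600 = 1.88 × 10^6 ft³.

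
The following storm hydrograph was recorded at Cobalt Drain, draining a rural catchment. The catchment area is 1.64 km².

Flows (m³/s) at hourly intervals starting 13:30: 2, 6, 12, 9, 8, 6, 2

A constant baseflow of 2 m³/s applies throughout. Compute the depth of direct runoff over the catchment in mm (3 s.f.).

Direct runoff: 0.0, 4.0, 10.0, 7.0, 6.0, 4.0, 0.0 m³/s; ΣQ_DR = 31.00 m³/s.
V = ΣQ_DR · Δt = 31.00 × 3600 s = 1.116 × 10^5 m³.
Over A = 1.64 km², depth = V / A = 68.0 mm.

d ≈ 68.0 mm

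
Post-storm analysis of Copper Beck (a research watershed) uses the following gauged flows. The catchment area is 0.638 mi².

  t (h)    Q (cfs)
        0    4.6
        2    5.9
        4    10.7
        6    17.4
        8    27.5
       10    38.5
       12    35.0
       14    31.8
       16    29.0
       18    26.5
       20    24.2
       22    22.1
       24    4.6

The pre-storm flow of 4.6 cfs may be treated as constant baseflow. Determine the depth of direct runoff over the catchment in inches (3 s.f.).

Direct runoff: 0.0, 1.3, 6.1, 12.8, 22.9, 33.9, 30.4, 27.2, 24.4, 21.9, 19.6, 17.5, 0.0 cfs; ΣQ_DR = 218.0 cfs.
V = ΣQ_DR · Δt = 218.0 × 7200 s = 1.570 × 10^6 ft³.
Over A = 0.638 mi², depth = V / A = 1.06 in.

d ≈ 1.06 in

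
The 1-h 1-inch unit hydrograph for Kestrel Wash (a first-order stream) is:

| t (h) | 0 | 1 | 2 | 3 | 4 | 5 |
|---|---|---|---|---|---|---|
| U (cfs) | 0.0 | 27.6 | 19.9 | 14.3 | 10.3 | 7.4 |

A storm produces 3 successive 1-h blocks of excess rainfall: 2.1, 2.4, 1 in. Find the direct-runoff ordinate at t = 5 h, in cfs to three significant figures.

Q ≈ 54.6 cfs

By discrete convolution, Q_j = Σ (P_i / 1 in) · U_{j−i}.
At t = 5 h (j=5): Q = (2.1/1)·7.4 + (2.4/1)·10.3 + (1/1)·14.3 = 54.6 cfs.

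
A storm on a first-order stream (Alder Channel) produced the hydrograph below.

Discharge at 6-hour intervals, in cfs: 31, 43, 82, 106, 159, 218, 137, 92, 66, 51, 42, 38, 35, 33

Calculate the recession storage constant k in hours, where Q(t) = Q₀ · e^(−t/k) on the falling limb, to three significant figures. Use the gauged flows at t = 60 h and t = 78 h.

On the falling limb, Q drops from 42 to 33 cfs between t = 60 h and t = 78 h (Δt = 18 h).
k = −Δt / ln(Q₂/Q₁) = −18 / ln(33/42) = 74.6 h.

k ≈ 74.6 h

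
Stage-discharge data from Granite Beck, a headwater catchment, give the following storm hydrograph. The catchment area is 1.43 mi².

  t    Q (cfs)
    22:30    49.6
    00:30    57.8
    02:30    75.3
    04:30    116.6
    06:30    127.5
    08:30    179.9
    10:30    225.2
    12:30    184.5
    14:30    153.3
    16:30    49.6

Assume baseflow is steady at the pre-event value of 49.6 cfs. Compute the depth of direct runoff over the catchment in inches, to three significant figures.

Direct runoff: 0.0, 8.2, 25.7, 67.0, 77.9, 130.3, 175.6, 134.9, 103.7, 0.0 cfs; ΣQ_DR = 723.3 cfs.
V = ΣQ_DR · Δt = 723.3 × 7200 s = 5.208 × 10^6 ft³.
Over A = 1.43 mi², depth = V / A = 1.57 in.

d ≈ 1.57 in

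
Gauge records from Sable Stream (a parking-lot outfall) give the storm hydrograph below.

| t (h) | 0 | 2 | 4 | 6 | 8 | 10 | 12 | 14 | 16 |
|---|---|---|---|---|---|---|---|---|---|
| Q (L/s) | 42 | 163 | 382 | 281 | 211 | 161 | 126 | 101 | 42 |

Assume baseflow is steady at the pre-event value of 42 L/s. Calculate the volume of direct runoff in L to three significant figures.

V ≈ 8.14 × 10^6 L

Direct-runoff ordinates (Q − Q_b): 0.0, 121.0, 340.0, 239.0, 169.0, 119.0, 84.0, 59.0, 0.0 L/s.
ΣQ_DR = 1131 L/s.
With Δt = 2 h = 7200 s, V = ΣQ_DR · Δt = 1131 × 7200 = 8.14 × 10^6 L.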